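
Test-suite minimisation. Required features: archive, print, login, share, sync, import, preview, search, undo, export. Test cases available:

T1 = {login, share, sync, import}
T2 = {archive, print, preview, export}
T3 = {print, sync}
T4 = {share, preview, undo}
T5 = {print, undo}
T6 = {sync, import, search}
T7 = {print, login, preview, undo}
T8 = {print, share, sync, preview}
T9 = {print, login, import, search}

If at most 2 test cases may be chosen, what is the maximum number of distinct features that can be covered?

8

Choosing T1, T2 covers {archive, print, login, share, sync, import, preview, export} — 8 features.
No choice of 2 test cases does better; here search, undo are left uncovered.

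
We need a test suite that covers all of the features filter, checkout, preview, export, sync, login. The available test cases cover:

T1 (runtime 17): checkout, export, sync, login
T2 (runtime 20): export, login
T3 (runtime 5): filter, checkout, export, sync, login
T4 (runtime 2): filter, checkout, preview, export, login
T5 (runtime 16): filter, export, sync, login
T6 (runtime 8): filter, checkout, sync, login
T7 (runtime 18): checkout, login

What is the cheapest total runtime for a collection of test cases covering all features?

T3, T4 cover every feature at runtime 5 + 2 = 7.
Any cover uses at least 2 test cases; among all covering selections none totals below 7.

7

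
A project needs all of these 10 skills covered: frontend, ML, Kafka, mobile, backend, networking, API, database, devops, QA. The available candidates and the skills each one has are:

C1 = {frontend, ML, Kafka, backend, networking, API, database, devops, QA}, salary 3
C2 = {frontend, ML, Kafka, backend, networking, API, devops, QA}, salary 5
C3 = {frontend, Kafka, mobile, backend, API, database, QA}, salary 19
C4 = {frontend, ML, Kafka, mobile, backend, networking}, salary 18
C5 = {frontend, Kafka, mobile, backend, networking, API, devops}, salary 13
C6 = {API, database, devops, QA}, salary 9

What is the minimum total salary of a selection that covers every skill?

16

C1, C5 cover every skill at salary 3 + 13 = 16.
Any cover uses at least 2 candidates; among all covering selections none totals below 16.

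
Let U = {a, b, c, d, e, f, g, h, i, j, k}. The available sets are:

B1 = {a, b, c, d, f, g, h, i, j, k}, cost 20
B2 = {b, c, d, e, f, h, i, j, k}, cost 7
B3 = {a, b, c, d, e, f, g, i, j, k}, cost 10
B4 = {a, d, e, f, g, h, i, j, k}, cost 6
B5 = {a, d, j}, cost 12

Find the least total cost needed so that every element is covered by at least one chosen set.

13

B2, B4 cover every element at cost 7 + 6 = 13.
Any cover uses at least 2 sets; among all covering selections none totals below 13.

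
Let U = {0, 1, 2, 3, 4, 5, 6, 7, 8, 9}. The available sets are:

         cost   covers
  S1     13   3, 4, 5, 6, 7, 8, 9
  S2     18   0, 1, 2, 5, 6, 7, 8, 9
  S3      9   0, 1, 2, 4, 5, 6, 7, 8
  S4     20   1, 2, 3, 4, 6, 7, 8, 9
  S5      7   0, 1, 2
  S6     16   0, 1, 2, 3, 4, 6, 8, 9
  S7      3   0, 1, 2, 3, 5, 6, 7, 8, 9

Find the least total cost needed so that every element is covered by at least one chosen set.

12

S3, S7 cover every element at cost 9 + 3 = 12.
Any cover uses at least 2 sets; among all covering selections none totals below 12.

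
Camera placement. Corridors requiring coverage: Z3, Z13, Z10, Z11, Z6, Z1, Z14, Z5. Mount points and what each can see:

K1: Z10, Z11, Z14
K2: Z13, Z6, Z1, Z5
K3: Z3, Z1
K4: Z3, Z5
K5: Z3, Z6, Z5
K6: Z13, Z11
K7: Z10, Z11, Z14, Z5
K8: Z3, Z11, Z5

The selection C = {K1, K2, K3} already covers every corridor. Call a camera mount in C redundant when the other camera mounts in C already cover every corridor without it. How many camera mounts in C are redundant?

0

Drop K1: Z10, Z11, Z14 uncovered — not redundant.
Drop K2: Z13, Z6, Z5 uncovered — not redundant.
Drop K3: Z3 uncovered — not redundant.
None of the camera mounts in C is redundant.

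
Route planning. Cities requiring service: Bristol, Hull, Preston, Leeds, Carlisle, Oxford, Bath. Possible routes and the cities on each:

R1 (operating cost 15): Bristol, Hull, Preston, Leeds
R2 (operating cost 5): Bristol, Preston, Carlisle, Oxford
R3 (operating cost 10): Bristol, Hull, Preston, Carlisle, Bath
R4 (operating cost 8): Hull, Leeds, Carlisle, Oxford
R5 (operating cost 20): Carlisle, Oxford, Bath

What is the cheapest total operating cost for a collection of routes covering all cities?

18

R3, R4 cover every city at operating cost 10 + 8 = 18.
Any cover uses at least 2 routes; among all covering selections none totals below 18.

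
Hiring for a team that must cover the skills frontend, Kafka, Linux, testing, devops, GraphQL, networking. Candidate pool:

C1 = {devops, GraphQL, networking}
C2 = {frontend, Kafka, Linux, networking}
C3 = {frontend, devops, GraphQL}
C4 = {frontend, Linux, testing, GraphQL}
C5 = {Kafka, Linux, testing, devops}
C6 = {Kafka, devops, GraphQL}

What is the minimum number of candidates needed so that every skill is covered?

C1, C2, C4 together cover {frontend, Kafka, Linux, testing, devops, GraphQL, networking} — every skill.
No 2 of the 6 candidates cover everything (all 15 pairs fall short), so 3 is minimum.

3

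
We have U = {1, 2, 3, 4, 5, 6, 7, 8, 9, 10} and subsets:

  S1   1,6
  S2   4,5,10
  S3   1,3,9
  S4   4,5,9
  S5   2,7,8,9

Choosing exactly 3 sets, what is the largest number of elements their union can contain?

9

Choosing S1, S2, S5 covers {1, 2, 4, 5, 6, 7, 8, 9, 10} — 9 elements.
No choice of 3 sets does better; here 3 is left uncovered.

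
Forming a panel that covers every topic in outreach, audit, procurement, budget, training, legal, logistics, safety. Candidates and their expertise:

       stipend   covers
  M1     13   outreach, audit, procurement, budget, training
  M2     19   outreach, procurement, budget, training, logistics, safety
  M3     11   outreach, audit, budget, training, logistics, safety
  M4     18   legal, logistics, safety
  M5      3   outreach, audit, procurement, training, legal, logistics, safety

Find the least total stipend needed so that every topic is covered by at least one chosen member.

14

M3, M5 cover every topic at stipend 11 + 3 = 14.
Any cover uses at least 2 members; among all covering selections none totals below 14.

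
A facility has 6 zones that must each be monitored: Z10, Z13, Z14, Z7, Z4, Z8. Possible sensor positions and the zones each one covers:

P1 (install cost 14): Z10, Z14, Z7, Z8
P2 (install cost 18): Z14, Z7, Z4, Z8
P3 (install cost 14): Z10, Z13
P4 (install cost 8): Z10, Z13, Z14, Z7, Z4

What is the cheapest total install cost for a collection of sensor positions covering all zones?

22

P1, P4 cover every zone at install cost 14 + 8 = 22.
Any cover uses at least 2 sensor positions; among all covering selections none totals below 22.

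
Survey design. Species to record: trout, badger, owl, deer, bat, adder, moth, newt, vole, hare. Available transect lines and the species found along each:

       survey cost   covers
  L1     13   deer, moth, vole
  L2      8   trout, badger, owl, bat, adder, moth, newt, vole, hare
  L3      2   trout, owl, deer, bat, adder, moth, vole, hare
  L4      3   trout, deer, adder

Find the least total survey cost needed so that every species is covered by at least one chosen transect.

10

L2, L3 cover every species at survey cost 8 + 2 = 10.
Any cover uses at least 2 transects; among all covering selections none totals below 10.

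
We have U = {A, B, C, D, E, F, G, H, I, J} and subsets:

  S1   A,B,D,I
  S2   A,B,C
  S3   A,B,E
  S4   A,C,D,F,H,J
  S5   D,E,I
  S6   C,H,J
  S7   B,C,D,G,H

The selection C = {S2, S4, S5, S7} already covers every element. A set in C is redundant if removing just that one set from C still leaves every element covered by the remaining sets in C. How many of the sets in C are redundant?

Drop S2: the rest still cover every element — redundant.
Drop S4: F, J uncovered — not redundant.
Drop S5: E, I uncovered — not redundant.
Drop S7: G uncovered — not redundant.
1 redundant: S2.

1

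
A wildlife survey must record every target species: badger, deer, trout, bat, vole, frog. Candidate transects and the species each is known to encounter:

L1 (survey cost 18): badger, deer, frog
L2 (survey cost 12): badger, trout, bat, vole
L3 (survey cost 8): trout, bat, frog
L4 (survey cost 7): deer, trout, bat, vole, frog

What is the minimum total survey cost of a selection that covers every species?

19

L2, L4 cover every species at survey cost 12 + 7 = 19.
Any cover uses at least 2 transects; among all covering selections none totals below 19.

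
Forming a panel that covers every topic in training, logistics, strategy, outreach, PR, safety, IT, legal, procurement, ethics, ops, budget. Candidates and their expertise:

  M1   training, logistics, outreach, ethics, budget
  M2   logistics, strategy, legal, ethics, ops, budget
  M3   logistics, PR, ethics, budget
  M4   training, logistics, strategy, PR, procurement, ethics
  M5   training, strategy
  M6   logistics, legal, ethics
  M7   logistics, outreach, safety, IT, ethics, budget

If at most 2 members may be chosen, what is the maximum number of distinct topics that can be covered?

10

Choosing M4, M7 covers {training, logistics, strategy, outreach, PR, safety, IT, procurement, ethics, budget} — 10 topics.
No choice of 2 members does better; here legal, ops are left uncovered.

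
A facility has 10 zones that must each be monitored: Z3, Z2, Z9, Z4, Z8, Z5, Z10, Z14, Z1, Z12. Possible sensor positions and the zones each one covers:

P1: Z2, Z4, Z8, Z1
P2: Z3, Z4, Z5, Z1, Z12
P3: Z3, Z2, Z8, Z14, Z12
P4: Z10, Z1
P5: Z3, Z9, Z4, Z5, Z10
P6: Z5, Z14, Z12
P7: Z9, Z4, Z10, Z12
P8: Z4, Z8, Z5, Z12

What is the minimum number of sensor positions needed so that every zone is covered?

P1, P3, P5 together cover {Z3, Z2, Z9, Z4, Z8, Z5, Z10, Z14, Z1, Z12} — every zone.
No 2 of the 8 sensor positions cover everything (all 28 pairs fall short), so 3 is minimum.

3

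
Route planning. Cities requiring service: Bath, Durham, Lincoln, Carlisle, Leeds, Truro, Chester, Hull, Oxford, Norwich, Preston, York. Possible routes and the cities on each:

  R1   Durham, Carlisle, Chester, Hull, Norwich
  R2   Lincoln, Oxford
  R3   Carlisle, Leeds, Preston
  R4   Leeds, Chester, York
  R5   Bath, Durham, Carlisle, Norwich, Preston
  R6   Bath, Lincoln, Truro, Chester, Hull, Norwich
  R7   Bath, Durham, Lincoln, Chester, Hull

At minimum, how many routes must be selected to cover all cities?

R2, R4, R5, R6 together cover {Bath, Durham, Lincoln, Carlisle, Leeds, Truro, Chester, Hull, Oxford, Norwich, Preston, York} — every city.
No 3 of the 7 routes cover everything (all 35 triples fall short), so 4 is minimum.
Greedy (largest uncovered first) would take R6, R3, R1, R2, R4 — 5 routes — but 4 suffice.

4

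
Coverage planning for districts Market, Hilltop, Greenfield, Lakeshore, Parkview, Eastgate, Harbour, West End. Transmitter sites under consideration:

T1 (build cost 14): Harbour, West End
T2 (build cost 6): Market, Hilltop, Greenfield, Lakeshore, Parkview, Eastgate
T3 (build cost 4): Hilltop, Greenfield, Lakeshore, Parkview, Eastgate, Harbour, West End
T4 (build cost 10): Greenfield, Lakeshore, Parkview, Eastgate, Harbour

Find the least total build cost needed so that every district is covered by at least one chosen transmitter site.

T2, T3 cover every district at build cost 6 + 4 = 10.
Any cover uses at least 2 transmitter sites; among all covering selections none totals below 10.

10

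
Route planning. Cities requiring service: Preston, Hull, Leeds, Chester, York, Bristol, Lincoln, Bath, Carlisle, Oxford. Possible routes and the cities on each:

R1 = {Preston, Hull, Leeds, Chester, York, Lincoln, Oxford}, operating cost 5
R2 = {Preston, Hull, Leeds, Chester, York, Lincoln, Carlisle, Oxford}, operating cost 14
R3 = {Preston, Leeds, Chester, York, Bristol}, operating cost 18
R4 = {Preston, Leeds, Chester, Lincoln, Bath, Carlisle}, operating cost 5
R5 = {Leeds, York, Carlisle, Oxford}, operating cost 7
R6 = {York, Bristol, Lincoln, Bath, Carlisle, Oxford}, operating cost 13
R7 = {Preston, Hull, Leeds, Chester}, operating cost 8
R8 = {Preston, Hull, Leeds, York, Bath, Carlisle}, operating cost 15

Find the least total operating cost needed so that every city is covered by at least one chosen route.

R1, R6 cover every city at operating cost 5 + 13 = 18.
Any cover uses at least 2 routes; among all covering selections none totals below 18.

18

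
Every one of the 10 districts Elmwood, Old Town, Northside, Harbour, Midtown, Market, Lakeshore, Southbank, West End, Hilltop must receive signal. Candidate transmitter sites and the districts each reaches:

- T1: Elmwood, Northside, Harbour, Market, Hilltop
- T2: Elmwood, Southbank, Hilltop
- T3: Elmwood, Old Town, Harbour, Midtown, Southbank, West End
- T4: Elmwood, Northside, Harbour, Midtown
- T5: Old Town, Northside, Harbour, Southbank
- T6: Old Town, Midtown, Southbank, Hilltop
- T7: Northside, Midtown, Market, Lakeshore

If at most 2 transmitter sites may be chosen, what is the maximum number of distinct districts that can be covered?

9

Choosing T1, T3 covers {Elmwood, Old Town, Northside, Harbour, Midtown, Market, Southbank, West End, Hilltop} — 9 districts.
No choice of 2 transmitter sites does better; here Lakeshore is left uncovered.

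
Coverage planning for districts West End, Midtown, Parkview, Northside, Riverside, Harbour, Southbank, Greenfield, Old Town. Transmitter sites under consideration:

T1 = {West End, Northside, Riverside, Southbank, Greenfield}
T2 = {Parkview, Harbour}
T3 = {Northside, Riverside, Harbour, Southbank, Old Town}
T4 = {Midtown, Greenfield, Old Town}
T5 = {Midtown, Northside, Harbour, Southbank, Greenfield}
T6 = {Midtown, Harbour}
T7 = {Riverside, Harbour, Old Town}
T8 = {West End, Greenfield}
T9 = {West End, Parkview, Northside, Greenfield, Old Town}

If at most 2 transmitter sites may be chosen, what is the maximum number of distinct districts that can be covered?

Choosing T3, T9 covers {West End, Parkview, Northside, Riverside, Harbour, Southbank, Greenfield, Old Town} — 8 districts.
No choice of 2 transmitter sites does better; here Midtown is left uncovered.

8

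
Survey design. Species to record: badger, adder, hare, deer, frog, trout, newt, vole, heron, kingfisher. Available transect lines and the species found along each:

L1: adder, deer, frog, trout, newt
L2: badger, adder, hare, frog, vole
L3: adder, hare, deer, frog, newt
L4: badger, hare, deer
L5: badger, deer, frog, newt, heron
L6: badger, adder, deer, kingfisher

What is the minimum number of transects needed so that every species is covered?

4

L1, L2, L5, L6 together cover {badger, adder, hare, deer, frog, trout, newt, vole, heron, kingfisher} — every species.
No 3 of the 6 transects cover everything (all 20 triples fall short), so 4 is minimum.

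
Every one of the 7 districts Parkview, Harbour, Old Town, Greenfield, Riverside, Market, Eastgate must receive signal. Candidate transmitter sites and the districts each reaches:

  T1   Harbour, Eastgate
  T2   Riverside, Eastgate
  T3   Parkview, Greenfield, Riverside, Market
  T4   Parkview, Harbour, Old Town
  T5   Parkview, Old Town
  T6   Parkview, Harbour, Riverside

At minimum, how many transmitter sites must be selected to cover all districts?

3

T1, T3, T4 together cover {Parkview, Harbour, Old Town, Greenfield, Riverside, Market, Eastgate} — every district.
No 2 of the 6 transmitter sites cover everything (all 15 pairs fall short), so 3 is minimum.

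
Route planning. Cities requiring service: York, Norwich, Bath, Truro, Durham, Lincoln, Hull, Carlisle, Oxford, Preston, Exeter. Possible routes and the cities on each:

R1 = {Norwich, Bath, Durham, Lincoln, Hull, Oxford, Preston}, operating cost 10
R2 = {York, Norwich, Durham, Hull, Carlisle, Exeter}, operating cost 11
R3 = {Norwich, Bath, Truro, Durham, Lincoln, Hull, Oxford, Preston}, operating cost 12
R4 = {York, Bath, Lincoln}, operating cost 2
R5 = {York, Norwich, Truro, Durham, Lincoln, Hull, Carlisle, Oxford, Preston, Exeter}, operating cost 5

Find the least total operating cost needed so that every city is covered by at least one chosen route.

7

R4, R5 cover every city at operating cost 2 + 5 = 7.
Any cover uses at least 2 routes; among all covering selections none totals below 7.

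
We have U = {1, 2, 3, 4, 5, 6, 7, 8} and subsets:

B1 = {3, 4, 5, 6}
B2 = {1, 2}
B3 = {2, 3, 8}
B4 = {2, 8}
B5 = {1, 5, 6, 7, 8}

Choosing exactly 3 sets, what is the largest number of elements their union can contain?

8

Choosing B1, B2, B5 covers {1, 2, 3, 4, 5, 6, 7, 8} — 8 elements.
That is all 8 elements.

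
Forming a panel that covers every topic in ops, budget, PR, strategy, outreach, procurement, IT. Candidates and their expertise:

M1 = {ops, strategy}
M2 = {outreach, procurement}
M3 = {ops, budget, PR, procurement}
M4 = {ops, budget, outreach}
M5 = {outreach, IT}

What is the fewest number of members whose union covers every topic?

M1, M3, M5 together cover {ops, budget, PR, strategy, outreach, procurement, IT} — every topic.
No 2 of the 5 members cover everything (all 10 pairs fall short), so 3 is minimum.

3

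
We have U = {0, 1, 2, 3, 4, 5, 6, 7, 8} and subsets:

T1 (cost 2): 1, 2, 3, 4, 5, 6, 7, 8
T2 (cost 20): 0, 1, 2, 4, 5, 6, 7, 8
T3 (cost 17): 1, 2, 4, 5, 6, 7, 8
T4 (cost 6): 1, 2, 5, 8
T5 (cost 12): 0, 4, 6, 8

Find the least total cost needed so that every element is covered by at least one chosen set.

14

T1, T5 cover every element at cost 2 + 12 = 14.
Any cover uses at least 2 sets; among all covering selections none totals below 14.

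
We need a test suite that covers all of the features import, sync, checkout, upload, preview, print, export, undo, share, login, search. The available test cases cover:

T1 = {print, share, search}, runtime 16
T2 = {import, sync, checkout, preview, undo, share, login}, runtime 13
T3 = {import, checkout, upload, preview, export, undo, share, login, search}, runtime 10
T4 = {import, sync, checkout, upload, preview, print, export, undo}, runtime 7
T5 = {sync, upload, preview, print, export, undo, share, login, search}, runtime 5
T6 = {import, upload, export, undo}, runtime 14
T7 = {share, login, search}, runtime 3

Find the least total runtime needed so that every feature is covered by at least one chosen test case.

T4, T7 cover every feature at runtime 7 + 3 = 10.
Any cover uses at least 2 test cases; among all covering selections none totals below 10.
Greedy by coverage-per-runtime would pick T5, T4 for 12 — worse than the optimum 10.

10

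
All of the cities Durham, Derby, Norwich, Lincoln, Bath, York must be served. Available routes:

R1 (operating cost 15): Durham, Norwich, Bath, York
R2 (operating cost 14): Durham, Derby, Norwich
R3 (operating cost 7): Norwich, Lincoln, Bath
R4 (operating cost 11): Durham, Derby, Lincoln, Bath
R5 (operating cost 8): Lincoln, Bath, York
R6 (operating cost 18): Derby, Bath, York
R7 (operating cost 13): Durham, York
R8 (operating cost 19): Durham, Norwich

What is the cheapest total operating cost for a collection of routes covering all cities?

22

R2, R5 cover every city at operating cost 14 + 8 = 22.
Any cover uses at least 2 routes; among all covering selections none totals below 22.
Greedy by coverage-per-operating cost would pick R3, R4, R5 for 26 — worse than the optimum 22.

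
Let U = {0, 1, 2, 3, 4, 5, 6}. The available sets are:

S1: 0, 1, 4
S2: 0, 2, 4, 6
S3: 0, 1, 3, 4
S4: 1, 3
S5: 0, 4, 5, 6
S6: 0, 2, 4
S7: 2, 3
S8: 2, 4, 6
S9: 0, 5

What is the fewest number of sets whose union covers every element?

3

S1, S5, S7 together cover {0, 1, 2, 3, 4, 5, 6} — every element.
No 2 of the 9 sets cover everything (all 36 pairs fall short), so 3 is minimum.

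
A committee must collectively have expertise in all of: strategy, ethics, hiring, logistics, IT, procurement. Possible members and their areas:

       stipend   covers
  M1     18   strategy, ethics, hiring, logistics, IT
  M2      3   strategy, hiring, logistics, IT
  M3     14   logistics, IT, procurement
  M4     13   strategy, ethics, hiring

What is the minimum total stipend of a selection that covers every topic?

27

M3, M4 cover every topic at stipend 14 + 13 = 27.
Any cover uses at least 2 members; among all covering selections none totals below 27.
Greedy by coverage-per-stipend would pick M2, M4, M3 for 30 — worse than the optimum 27.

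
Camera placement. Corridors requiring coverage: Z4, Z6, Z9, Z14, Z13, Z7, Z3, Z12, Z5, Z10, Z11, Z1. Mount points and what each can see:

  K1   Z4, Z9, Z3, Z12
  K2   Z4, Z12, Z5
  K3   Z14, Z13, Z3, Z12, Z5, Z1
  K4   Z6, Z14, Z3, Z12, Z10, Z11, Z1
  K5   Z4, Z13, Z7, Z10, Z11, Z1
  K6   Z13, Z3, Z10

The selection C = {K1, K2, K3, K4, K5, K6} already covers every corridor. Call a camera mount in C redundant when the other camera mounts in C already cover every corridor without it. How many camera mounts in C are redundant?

Drop K1: Z9 uncovered — not redundant.
Drop K2: the rest still cover every corridor — redundant.
Drop K3: the rest still cover every corridor — redundant.
Drop K4: Z6 uncovered — not redundant.
Drop K5: Z7 uncovered — not redundant.
Drop K6: the rest still cover every corridor — redundant.
3 redundant: K2, K3, K6.

3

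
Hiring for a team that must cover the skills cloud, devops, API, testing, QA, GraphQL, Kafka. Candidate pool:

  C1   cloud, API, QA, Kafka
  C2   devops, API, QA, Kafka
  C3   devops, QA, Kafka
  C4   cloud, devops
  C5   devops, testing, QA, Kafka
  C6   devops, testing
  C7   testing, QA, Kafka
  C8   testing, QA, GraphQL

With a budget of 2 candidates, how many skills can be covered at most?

6

Choosing C1, C5 covers {cloud, devops, API, testing, QA, Kafka} — 6 skills.
No choice of 2 candidates does better; here GraphQL is left uncovered.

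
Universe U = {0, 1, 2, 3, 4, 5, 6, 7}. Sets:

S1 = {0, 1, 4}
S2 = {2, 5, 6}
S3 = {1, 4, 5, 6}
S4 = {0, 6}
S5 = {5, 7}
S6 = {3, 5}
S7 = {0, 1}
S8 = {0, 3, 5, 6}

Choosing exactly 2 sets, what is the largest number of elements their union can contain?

6

Choosing S1, S2 covers {0, 1, 2, 4, 5, 6} — 6 elements.
No choice of 2 sets does better; here 3, 7 are left uncovered.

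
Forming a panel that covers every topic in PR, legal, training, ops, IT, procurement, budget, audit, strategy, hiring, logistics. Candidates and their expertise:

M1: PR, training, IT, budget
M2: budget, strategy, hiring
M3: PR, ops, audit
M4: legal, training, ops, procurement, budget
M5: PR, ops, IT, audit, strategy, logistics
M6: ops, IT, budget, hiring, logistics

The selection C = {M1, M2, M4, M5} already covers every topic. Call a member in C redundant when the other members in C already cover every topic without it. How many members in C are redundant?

1

Drop M1: the rest still cover every topic — redundant.
Drop M2: hiring uncovered — not redundant.
Drop M4: legal, procurement uncovered — not redundant.
Drop M5: audit, logistics uncovered — not redundant.
1 redundant: M1.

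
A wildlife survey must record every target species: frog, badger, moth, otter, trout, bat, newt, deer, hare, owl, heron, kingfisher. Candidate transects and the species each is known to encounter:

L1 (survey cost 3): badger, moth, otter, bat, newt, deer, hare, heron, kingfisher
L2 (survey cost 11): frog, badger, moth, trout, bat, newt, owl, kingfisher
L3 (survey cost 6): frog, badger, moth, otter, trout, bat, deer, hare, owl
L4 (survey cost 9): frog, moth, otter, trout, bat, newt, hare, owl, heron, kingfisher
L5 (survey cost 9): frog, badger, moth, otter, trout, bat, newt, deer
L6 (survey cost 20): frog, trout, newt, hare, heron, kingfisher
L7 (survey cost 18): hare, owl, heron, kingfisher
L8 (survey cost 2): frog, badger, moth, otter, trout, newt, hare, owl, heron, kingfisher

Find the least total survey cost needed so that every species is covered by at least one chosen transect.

5

L1, L8 cover every species at survey cost 3 + 2 = 5.
Any cover uses at least 2 transects; among all covering selections none totals below 5.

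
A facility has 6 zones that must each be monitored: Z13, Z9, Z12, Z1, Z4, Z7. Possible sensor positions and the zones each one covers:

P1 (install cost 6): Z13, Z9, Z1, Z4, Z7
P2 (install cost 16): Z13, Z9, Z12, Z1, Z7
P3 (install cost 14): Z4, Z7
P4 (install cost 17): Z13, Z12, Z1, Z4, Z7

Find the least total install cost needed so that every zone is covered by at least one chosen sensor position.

22

P1, P2 cover every zone at install cost 6 + 16 = 22.
Any cover uses at least 2 sensor positions; among all covering selections none totals below 22.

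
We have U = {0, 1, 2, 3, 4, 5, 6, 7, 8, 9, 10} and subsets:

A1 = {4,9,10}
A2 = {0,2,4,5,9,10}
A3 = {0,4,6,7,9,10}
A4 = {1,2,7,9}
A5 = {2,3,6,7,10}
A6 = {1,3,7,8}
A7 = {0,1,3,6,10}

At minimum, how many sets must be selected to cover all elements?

3

A2, A3, A6 together cover {0, 1, 2, 3, 4, 5, 6, 7, 8, 9, 10} — every element.
No 2 of the 7 sets cover everything (all 21 pairs fall short), so 3 is minimum.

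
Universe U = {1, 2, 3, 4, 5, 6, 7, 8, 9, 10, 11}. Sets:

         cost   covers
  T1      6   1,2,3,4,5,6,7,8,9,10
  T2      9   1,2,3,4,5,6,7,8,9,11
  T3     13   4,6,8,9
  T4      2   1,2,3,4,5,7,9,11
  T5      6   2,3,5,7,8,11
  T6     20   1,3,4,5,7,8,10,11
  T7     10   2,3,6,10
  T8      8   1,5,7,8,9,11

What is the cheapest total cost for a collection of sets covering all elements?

T1, T4 cover every element at cost 6 + 2 = 8.
Any cover uses at least 2 sets; among all covering selections none totals below 8.

8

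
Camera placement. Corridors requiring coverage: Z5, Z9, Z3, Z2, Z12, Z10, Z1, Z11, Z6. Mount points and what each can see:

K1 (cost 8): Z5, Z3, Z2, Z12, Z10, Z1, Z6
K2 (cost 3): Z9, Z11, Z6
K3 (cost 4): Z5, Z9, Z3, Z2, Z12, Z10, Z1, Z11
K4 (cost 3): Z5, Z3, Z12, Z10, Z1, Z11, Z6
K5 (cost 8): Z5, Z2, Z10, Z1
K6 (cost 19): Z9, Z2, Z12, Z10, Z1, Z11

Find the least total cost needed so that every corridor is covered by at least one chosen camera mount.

7

K2, K3 cover every corridor at cost 3 + 4 = 7.
Any cover uses at least 2 camera mounts; among all covering selections none totals below 7.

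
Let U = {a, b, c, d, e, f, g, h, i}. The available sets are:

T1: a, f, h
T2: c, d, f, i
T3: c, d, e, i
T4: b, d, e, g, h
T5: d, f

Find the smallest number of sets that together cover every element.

T1, T2, T4 together cover {a, b, c, d, e, f, g, h, i} — every element.
No 2 of the 5 sets cover everything (all 10 pairs fall short), so 3 is minimum.

3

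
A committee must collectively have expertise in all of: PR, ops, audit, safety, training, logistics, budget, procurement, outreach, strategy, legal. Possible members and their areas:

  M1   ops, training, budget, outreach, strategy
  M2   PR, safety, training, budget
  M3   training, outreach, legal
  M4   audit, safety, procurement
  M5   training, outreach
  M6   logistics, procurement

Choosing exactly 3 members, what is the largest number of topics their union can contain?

9

Choosing M1, M2, M4 covers {PR, ops, audit, safety, training, budget, procurement, outreach, strategy} — 9 topics.
No choice of 3 members does better; here logistics, legal are left uncovered.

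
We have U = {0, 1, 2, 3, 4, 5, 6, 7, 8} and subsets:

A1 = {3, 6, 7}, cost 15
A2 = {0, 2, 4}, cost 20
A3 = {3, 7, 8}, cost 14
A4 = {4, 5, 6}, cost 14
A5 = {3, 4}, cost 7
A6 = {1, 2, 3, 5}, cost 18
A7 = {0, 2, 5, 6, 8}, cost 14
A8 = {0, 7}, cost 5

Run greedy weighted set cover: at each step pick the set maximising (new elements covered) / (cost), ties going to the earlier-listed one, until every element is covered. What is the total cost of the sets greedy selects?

44

Pick 1: A8 adds 2 new (0, 7) at cost 5 (ratio 2/5).
Pick 2: A5 adds 2 new (3, 4) at cost 7 (ratio 2/7).
Pick 3: A7 adds 4 new (2, 5, 6, 8) at cost 14 (ratio 4/14).
Pick 4: A6 adds 1 new (1) at cost 18 (ratio 1/18).
Greedy total cost: 5 + 7 + 14 + 18 = 44.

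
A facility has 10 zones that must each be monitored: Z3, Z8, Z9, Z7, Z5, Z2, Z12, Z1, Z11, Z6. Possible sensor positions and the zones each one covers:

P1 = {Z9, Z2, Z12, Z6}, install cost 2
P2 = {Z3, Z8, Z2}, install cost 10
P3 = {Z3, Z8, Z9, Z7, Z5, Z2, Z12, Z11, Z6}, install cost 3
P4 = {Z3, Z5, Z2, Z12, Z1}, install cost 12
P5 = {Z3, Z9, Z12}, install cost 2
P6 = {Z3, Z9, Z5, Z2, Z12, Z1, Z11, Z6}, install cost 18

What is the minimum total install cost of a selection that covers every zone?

P3, P4 cover every zone at install cost 3 + 12 = 15.
Any cover uses at least 2 sensor positions; among all covering selections none totals below 15.

15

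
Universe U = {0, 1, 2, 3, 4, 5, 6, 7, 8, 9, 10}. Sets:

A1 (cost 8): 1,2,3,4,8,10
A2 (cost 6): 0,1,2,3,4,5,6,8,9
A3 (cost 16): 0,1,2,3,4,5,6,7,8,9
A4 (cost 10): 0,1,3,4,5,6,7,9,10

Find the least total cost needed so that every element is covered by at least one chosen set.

A2, A4 cover every element at cost 6 + 10 = 16.
Any cover uses at least 2 sets; among all covering selections none totals below 16.

16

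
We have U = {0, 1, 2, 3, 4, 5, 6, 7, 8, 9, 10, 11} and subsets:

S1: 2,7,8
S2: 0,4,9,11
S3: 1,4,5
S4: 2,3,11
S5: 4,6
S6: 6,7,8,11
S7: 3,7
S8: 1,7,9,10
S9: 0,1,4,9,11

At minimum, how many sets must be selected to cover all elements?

S2, S3, S4, S6, S8 together cover {0, 1, 2, 3, 4, 5, 6, 7, 8, 9, 10, 11} — every element.
No 4 of the 9 sets cover everything (all 126 size-4 selections fall short), so 5 is minimum.
Greedy (largest uncovered first) would take S9, S1, S3, S4, S5, S8 — 6 sets — but 5 suffice.

5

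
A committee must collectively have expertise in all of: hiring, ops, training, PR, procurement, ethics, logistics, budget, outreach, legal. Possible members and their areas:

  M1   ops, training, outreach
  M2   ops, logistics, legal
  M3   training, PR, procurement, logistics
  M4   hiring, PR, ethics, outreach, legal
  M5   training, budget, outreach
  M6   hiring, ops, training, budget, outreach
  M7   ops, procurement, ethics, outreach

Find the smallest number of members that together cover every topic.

3

M3, M4, M6 together cover {hiring, ops, training, PR, procurement, ethics, logistics, budget, outreach, legal} — every topic.
No 2 of the 7 members cover everything (all 21 pairs fall short), so 3 is minimum.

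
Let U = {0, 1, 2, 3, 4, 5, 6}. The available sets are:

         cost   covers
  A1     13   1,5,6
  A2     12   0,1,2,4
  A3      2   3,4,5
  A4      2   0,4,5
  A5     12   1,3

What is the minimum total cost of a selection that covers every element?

27

A1, A2, A3 cover every element at cost 13 + 12 + 2 = 27.
Any cover uses at least 3 sets; among all covering selections none totals below 27.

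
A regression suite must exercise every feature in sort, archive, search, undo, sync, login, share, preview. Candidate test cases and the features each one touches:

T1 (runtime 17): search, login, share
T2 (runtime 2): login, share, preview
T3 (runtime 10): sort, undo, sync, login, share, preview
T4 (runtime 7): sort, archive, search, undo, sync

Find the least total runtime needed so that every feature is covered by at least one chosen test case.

T2, T4 cover every feature at runtime 2 + 7 = 9.
Any cover uses at least 2 test cases; among all covering selections none totals below 9.

9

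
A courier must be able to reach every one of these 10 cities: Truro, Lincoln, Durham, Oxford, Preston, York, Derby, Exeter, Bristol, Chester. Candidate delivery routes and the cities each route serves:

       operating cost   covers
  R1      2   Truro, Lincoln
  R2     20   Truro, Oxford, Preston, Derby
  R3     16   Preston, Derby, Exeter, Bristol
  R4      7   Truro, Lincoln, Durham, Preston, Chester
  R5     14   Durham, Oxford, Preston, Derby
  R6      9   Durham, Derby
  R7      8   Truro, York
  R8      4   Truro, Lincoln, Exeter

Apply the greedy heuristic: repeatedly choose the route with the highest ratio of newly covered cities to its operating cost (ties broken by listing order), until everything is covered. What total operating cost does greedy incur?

Pick 1: R1 adds 2 new (Truro, Lincoln) at operating cost 2 (ratio 2/2).
Pick 2: R4 adds 3 new (Durham, Preston, Chester) at operating cost 7 (ratio 3/7).
Pick 3: R8 adds 1 new (Exeter) at operating cost 4 (ratio 1/4).
Pick 4: R5 adds 2 new (Oxford, Derby) at operating cost 14 (ratio 2/14).
Pick 5: R7 adds 1 new (York) at operating cost 8 (ratio 1/8).
Pick 6: R3 adds 1 new (Bristol) at operating cost 16 (ratio 1/16).
Greedy total operating cost: 2 + 7 + 4 + 14 + 8 + 16 = 51. (The true optimum is 45, so greedy overshoots here.)

51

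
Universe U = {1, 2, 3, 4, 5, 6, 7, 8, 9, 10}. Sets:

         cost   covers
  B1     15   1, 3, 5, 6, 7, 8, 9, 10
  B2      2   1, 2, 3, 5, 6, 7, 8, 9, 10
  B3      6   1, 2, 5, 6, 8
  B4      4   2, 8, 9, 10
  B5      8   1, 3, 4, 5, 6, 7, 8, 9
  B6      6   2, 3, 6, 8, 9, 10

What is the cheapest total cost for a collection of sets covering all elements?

10

B2, B5 cover every element at cost 2 + 8 = 10.
Any cover uses at least 2 sets; among all covering selections none totals below 10.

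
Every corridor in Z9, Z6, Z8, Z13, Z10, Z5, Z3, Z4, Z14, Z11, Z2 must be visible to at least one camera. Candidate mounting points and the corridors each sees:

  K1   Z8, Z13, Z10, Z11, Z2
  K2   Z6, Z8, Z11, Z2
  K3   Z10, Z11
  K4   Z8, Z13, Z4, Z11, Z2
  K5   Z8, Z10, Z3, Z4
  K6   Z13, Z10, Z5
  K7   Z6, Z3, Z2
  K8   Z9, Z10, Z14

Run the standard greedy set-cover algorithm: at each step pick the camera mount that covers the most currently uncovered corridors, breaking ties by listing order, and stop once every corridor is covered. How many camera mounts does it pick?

Pick 1: K1 covers 5 new corridors (Z8, Z13, Z10, Z11, Z2).
Pick 2: K5 covers 2 new corridors (Z3, Z4).
Pick 3: K8 covers 2 new corridors (Z9, Z14).
Pick 4: K2 covers 1 new corridors (Z6).
Pick 5: K6 covers 1 new corridors (Z5).
Greedy uses 5 camera mounts. (The true minimum is 4.)

5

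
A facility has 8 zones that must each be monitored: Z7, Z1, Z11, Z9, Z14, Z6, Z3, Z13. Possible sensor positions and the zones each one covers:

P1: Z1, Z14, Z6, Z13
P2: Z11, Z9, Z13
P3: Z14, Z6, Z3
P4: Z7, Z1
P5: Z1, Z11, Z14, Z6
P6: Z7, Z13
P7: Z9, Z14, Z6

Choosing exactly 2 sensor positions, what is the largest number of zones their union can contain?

Choosing P1, P2 covers {Z1, Z11, Z9, Z14, Z6, Z13} — 6 zones.
No choice of 2 sensor positions does better; here Z7, Z3 are left uncovered.

6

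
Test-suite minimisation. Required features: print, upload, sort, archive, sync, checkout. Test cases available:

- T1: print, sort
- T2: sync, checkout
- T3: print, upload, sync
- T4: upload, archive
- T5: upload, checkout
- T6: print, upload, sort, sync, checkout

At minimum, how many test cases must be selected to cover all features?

2

T4, T6 together cover {print, upload, sort, archive, sync, checkout} — every feature.
No single test case contains all 6 features, so 2 is optimal.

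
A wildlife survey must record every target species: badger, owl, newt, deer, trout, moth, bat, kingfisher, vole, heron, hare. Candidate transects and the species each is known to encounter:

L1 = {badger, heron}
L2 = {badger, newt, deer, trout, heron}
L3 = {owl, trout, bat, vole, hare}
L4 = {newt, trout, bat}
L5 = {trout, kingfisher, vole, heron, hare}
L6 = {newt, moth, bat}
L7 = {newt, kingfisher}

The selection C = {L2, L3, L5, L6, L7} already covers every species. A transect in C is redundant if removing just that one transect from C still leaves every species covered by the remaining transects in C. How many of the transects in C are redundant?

Drop L2: badger, deer uncovered — not redundant.
Drop L3: owl uncovered — not redundant.
Drop L5: the rest still cover every species — redundant.
Drop L6: moth uncovered — not redundant.
Drop L7: the rest still cover every species — redundant.
2 redundant: L5, L7.

2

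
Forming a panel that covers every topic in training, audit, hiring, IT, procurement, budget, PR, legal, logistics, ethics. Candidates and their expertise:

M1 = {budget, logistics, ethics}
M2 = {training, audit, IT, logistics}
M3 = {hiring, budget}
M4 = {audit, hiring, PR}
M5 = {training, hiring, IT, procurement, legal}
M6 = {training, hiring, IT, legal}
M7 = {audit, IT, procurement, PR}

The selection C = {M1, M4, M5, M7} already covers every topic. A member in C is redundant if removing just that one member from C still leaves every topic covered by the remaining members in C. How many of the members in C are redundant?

2

Drop M1: budget, logistics, ethics uncovered — not redundant.
Drop M4: the rest still cover every topic — redundant.
Drop M5: training, legal uncovered — not redundant.
Drop M7: the rest still cover every topic — redundant.
2 redundant: M4, M7.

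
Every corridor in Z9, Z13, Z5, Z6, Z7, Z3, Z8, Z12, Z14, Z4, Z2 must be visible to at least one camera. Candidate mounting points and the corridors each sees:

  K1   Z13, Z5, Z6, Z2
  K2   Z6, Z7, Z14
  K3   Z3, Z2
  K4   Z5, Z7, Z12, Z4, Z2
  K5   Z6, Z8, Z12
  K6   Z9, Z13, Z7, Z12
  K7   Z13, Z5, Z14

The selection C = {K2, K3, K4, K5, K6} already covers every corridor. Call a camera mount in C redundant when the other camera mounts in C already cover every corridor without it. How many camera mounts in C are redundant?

0

Drop K2: Z14 uncovered — not redundant.
Drop K3: Z3 uncovered — not redundant.
Drop K4: Z5, Z4 uncovered — not redundant.
Drop K5: Z8 uncovered — not redundant.
Drop K6: Z9, Z13 uncovered — not redundant.
None of the camera mounts in C is redundant.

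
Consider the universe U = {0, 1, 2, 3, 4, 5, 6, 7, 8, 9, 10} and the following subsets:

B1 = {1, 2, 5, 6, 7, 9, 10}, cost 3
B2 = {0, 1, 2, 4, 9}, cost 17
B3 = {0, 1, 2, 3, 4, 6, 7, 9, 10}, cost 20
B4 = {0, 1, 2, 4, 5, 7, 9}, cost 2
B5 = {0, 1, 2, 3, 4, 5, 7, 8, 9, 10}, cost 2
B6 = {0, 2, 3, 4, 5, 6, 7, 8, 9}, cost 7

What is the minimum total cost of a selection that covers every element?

5

B1, B5 cover every element at cost 3 + 2 = 5.
Any cover uses at least 2 sets; among all covering selections none totals below 5.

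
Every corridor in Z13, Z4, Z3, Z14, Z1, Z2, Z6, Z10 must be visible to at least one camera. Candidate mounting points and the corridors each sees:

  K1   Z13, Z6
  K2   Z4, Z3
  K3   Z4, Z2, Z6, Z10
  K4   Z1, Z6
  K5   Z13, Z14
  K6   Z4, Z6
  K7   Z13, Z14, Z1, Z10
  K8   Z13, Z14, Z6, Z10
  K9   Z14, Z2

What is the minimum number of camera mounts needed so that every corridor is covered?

3

K2, K3, K7 together cover {Z13, Z4, Z3, Z14, Z1, Z2, Z6, Z10} — every corridor.
No 2 of the 9 camera mounts cover everything (all 36 pairs fall short), so 3 is minimum.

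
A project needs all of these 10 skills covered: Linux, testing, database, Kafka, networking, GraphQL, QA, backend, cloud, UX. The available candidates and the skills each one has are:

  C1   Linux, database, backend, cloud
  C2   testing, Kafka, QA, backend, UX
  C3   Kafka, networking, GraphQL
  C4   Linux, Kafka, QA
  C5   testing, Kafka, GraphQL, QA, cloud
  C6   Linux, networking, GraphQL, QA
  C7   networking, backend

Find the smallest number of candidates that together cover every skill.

3

C1, C2, C3 together cover {Linux, testing, database, Kafka, networking, GraphQL, QA, backend, cloud, UX} — every skill.
No 2 of the 7 candidates cover everything (all 21 pairs fall short), so 3 is minimum.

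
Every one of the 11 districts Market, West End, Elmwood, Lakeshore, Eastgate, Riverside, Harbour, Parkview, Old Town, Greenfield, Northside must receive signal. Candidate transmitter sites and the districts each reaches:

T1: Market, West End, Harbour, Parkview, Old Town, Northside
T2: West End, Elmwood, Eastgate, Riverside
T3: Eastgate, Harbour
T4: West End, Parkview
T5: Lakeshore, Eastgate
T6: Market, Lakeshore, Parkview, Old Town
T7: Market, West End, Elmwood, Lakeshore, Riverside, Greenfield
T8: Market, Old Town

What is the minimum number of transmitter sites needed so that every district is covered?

T1, T2, T7 together cover {Market, West End, Elmwood, Lakeshore, Eastgate, Riverside, Harbour, Parkview, Old Town, Greenfield, Northside} — every district.
No 2 of the 8 transmitter sites cover everything (all 28 pairs fall short), so 3 is minimum.

3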